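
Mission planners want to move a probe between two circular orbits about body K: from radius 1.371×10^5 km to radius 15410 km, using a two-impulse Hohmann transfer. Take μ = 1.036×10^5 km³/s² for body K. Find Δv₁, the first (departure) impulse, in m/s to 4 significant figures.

Δv₁ = 478.5 m/s

The Hohmann ellipse has a_t = (r₁ + r₂)/2 = 76255 km.
Circular speed at r = 1.371×10^5 km: v_c = √(μ/r) = 0.8693 km/s.
Vis-viva on the transfer ellipse at r = 1.371×10^5 km gives v_t = √[μ(2/r − 1/a_t)] = 0.3908 km/s.
Δv₁ = |v_t − v_c| = |0.3908 − 0.8693| = 0.4785 km/s.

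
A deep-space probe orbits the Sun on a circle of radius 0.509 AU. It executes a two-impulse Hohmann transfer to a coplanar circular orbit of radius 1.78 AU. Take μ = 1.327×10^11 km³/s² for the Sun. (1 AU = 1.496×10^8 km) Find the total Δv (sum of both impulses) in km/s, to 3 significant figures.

Δv = 17.8 km/s

In km: r₁ = 0.509 × 1.496×10^8 = 7.61464×10^7 km; r₂ = 1.78 × 1.496×10^8 = 2.66288×10^8 km.
Transfer-ellipse semi-major axis a_t = (r₁ + r₂)/2 = (7.61464×10^7 + 2.66288×10^8)/2 = 1.712172×10^8 km.
At r₁ the circular-orbit speed is v₁ = √(μ/r₁) = 41.746 km/s.
Transfer-orbit speed at r₁ (vis-viva): v_p = √[μ(2/r₁ − 1/a_t)] = 52.061 km/s.
First burn Δv₁ = |v_p − v₁| = 10.315 km/s.
At r₂, v₂ = √(μ/r₂) = 22.323365 km/s.
Transfer-orbit speed at r₂: v_a = √[μ(2/r₂ − 1/a_t)] = 14.887119 km/s.
Second burn Δv₂ = |v₂ − v_a| = 7.4362 km/s.
Total Δv = Δv₁ + Δv₂ = 17.75 km/s.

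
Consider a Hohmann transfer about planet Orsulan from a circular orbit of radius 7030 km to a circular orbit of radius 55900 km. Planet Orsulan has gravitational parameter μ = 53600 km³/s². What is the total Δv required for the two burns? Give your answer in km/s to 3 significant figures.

Semi-major axis of the transfer orbit: a_t = (7030 + 55900)/2 = 31465 km.
Circular speed at r₁: v₁ = √(μ/r₁) = √(53600/7030) = 2.7612 km/s.
Transfer-orbit speed at r₁ (vis-viva): v_p = √[μ(2/r₁ − 1/a_t)] = 3.6804 km/s.
First burn Δv₁ = |v_p − v₁| = 0.9192 km/s.
At r₂, v₂ = √(μ/r₂) = 0.97921 km/s.
Transfer-orbit speed at r₂: v_a = √[μ(2/r₂ − 1/a_t)] = 0.46285 km/s.
Second burn Δv₂ = |v₂ − v_a| = 0.5164 km/s.
Total Δv = Δv₁ + Δv₂ = 1.436 km/s.

Δv = 1.44 km/s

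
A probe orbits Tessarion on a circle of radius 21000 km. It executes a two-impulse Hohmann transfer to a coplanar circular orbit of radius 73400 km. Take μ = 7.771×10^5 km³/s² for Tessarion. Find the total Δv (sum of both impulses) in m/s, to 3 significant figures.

Transfer-ellipse semi-major axis a_t = (r₁ + r₂)/2 = (21000 + 73400)/2 = 47200 km.
Circular speed at r₁: v₁ = √(μ/r₁) = √(7.771×10^5/21000) = 6.083 km/s.
Transfer-orbit speed at r₁ (vis-viva equation): v_p = √[μ(2/r₁ − 1/a_t)] = 7.586 km/s.
First burn Δv₁ = |v_p − v₁| = 1.503 km/s.
Circular speed at r₂: v₂ = √(μ/r₂) = 3.25380 km/s.
Transfer-orbit speed at r₂: v_a = √[μ(2/r₂ − 1/a_t)] = 2.17035 km/s.
Second burn Δv₂ = |v₂ − v_a| = 1.083 km/s.
Δv = Δv₁ + Δv₂ = 1.503 + 1.083 = 2.586 km/s.

Δv = 2590 m/s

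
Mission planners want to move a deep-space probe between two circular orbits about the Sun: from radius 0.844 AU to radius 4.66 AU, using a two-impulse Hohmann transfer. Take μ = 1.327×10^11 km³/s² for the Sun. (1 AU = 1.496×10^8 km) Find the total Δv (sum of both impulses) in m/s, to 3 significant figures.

In km: r₁ = 0.844 × 1.496×10^8 = 1.262624×10^8 km; r₂ = 4.66 × 1.496×10^8 = 6.97136×10^8 km.
Semi-major axis of the transfer orbit: a_t = (1.262624×10^8 + 6.97136×10^8)/2 = 4.116992×10^8 km.
At r₁ the circular-orbit speed is v₁ = √(μ/r₁) = 32.419 km/s.
Transfer-orbit speed at r₁ (vis-viva): v_p = √[μ(2/r₁ − 1/a_t)] = 42.186 km/s.
First burn Δv₁ = |v_p − v₁| = 9.767 km/s.
At r₂, v₂ = √(μ/r₂) = 13.7967 km/s.
Transfer-orbit speed at r₂: v_a = √[μ(2/r₂ − 1/a_t)] = 7.64053 km/s.
Second burn Δv₂ = |v₂ − v_a| = 6.156 km/s.
Total Δv = Δv₁ + Δv₂ = 15.92 km/s.

Δv = 15900 m/s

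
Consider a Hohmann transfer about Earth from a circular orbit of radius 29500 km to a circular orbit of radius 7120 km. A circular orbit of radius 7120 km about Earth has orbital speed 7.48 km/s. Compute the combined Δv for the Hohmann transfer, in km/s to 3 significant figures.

Δv = 3.40 km/s

From the circular-orbit relation v² = μ/r at r = 7120 km: μ = v²r = (7.48)² × 7120 = 3.98367×10^5 km³/s².
Semi-major axis of the transfer orbit: a_t = (29500 + 7120)/2 = 18310 km.
At r₁ the circular-orbit speed is v₁ = √(μ/r₁) = 3.67477 km/s.
Transfer-orbit speed at r₁ (v² = μ(2/r − 1/a)): v_a = √[μ(2/r₁ − 1/a_t)] = 2.29153 km/s.
First burn Δv₁ = |v_a − v₁| = 1.3832 km/s.
Circular speed at r₂: v₂ = √(μ/r₂) = 7.4800 km/s.
Transfer-orbit speed at r₂: v_p = √[μ(2/r₂ − 1/a_t)] = 9.4944 km/s.
Second burn Δv₂ = |v₂ − v_p| = 2.0144 km/s.
Total Δv = Δv₁ + Δv₂ = 3.398 km/s.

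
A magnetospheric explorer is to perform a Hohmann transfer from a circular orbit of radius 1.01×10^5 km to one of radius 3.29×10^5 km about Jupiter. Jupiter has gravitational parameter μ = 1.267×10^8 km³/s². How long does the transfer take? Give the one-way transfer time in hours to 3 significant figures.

The Hohmann ellipse has a_t = (r₁ + r₂)/2 = 2.150×10^5 km.
Half the transfer-orbit period gives t = π√(a_t³/μ) = 27820 s.
Converting: 27820 s ÷ 3600 s/hour = 7.73 hours.

t = 7.73 hours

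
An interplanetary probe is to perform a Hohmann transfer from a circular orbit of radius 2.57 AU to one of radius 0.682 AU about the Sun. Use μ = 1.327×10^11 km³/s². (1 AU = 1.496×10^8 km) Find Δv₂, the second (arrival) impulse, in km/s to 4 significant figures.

Δv₂ = 9.276 km/s

In km: r₁ = 2.57 × 1.496×10^8 = 3.84472×10^8 km; r₂ = 0.682 × 1.496×10^8 = 1.020272×10^8 km.
Transfer-ellipse semi-major axis a_t = (r₁ + r₂)/2 = (3.84472×10^8 + 1.020272×10^8)/2 = 2.432496×10^8 km.
On the circular orbit at r = 1.020272×10^8 km, v_c = √(μ/r) = 36.064 km/s.
Vis-viva on the transfer ellipse at r = 1.020272×10^8 km gives v_t = √[μ(2/r − 1/a_t)] = 45.340 km/s.
Δv₂ = |v_t − v_c| = |45.340 − 36.064| = 9.276 km/s.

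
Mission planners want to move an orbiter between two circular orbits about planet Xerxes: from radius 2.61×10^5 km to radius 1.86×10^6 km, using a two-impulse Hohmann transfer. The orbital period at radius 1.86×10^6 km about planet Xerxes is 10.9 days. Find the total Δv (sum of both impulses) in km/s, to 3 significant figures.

From Kepler's third law T² = 4π²r³/μ at r = 1.86×10^6 km, T = 10.9 days = 10.9 × 86400 s = 9.4176×10^5 s: μ = 4π²r³/T² = 2.86430×10^8 km³/s².
Semi-major axis of the transfer orbit: a_t = (2.610×10^5 + 1.860×10^6)/2 = 1.0605×10^6 km.
Circular speed at r₁: v₁ = √(μ/r₁) = √(2.86430×10^8/2.610×10^5) = 33.1275 km/s.
Transfer-orbit speed at r₁ (v² = μ(2/r − 1/a)): v_p = √[μ(2/r₁ − 1/a_t)] = 43.8723 km/s.
First burn Δv₁ = |v_p − v₁| = 10.745 km/s.
Circular speed at r₂: v₂ = √(μ/r₂) = 12.4095 km/s.
Transfer-orbit speed at r₂: v_a = √[μ(2/r₂ − 1/a_t)] = 6.15627 km/s.
Second burn Δv₂ = |v₂ − v_a| = 6.2532 km/s.
Total Δv = Δv₁ + Δv₂ = 17.00 km/s.

Δv = 17.0 km/s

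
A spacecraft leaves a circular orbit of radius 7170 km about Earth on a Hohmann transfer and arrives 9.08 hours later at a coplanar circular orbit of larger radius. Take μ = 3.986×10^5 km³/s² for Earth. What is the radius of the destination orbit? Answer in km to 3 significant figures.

Transfer time t = 9.08 hours = 32688 s, and t = π√(a_t³/μ).
So a_t = (μ t²/π²)^(1/3) = (3.986×10^5 × (32688)² / π²)^(1/3) = 35076 km.
Since a_t = (r₁ + r₂)/2, r₂ = 2a_t − r₁ = 2×35076 − 7170 = 62982 km.

r₂ = 63000 km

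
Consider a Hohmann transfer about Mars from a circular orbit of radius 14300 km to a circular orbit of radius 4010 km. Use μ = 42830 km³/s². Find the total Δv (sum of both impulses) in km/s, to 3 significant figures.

The Hohmann ellipse has a_t = (r₁ + r₂)/2 = 9155 km.
Circular speed at r₁: v₁ = √(μ/r₁) = √(42830/14300) = 1.73064 km/s.
Transfer-orbit speed at r₁ (vis-viva): v_a = √[μ(2/r₁ − 1/a_t)] = 1.14538 km/s.
First burn Δv₁ = |v_a − v₁| = 0.5853 km/s.
At r₂, v₂ = √(μ/r₂) = 3.2681 km/s.
Transfer-orbit speed at r₂: v_p = √[μ(2/r₂ − 1/a_t)] = 4.0845 km/s.
Second burn Δv₂ = |v₂ − v_p| = 0.8164 km/s.
Total Δv = Δv₁ + Δv₂ = 1.402 km/s.

Δv = 1.40 km/s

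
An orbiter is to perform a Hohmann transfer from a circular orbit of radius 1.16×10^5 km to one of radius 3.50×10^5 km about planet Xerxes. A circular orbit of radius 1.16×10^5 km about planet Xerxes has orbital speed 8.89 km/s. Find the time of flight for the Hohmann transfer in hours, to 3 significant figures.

t = 32.4 hours

From the circular-orbit relation v² = μ/r at r = 1.16×10^5 km: μ = v²r = (8.89)² × 1.16×10^5 = 9.16772×10^6 km³/s².
Transfer-ellipse semi-major axis a_t = (r₁ + r₂)/2 = (1.160×10^5 + 3.500×10^5)/2 = 2.330×10^5 km.
Half the transfer-orbit period gives t = π√(a_t³/μ) = 1.167×10^5 s.
Converting: 1.167×10^5 s ÷ 3600 s/hour = 32.4 hours.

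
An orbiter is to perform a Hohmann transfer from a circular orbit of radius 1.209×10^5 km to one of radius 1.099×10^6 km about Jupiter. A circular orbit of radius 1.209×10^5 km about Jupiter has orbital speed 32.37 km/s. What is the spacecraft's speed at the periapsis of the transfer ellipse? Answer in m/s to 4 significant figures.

From the circular-orbit relation v² = μ/r at r = 1.209×10^5 km: μ = v²r = (32.37)² × 1.209×10^5 = 1.26681×10^8 km³/s².
Transfer-ellipse semi-major axis a_t = (r₁ + r₂)/2 = (1.209×10^5 + 1.099×10^6)/2 = 6.0995×10^5 km.
The periapsis of the transfer ellipse is at r = 1.209×10^5 km.
From the vis-viva equation, v = √[μ(2/r − 1/a_t)] = 43.45 km/s.

v = 43450 m/s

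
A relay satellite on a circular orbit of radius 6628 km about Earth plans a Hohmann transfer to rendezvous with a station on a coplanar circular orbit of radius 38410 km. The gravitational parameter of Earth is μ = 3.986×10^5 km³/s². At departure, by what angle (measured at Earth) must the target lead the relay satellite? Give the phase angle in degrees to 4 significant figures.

φ = 99.20°

Semi-major axis of the transfer orbit: a_t = (6628 + 38410)/2 = 22519 km.
The half-period of the transfer ellipse is t = π√(a_t³/μ) = 16815 s.
Target angular speed ω₂ = √(μ/r₂³) = 8.3869×10^-5 rad/s.
Angle swept by the target during transfer: ω₂·t = 1.4103 rad = 80.80°.
The relay satellite traverses 180° on the transfer ellipse, so the target must lead by 180° − 80.80° = 99.20°.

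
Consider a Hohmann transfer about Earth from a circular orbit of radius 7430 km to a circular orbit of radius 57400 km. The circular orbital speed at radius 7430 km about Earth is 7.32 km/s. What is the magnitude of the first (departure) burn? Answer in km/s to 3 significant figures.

From the circular-orbit relation v² = μ/r at r = 7430 km: μ = v²r = (7.32)² × 7430 = 3.98117×10^5 km³/s².
The Hohmann ellipse has a_t = (r₁ + r₂)/2 = 32415 km.
Circular speed at r = 7430 km: v_c = √(μ/r) = 7.320 km/s.
Transfer-orbit speed at the same r (vis-viva, a = a_t): v_t = √[μ(2/r − 1/a_t)] = 9.741 km/s.
Δv₁ = |v_t − v_c| = |9.741 − 7.320| = 2.421 km/s.

Δv₁ = 2.42 km/s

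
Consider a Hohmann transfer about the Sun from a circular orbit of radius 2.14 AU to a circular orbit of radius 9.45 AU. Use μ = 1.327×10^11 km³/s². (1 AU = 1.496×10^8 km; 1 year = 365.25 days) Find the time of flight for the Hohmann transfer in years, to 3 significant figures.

t = 6.98 years

In km: r₁ = 2.14 × 1.496×10^8 = 3.20144×10^8 km; r₂ = 9.45 × 1.496×10^8 = 1.41372×10^9 km.
The Hohmann ellipse has a_t = (r₁ + r₂)/2 = 8.66932×10^8 km.
Transfer time t = π√(a_t³/μ) = π√((8.66932×10^8)³ / 1.327×10^11) = 2.2014×10^8 s.
Converting: 2.2014×10^8 s ÷ 3.15576×10^7 s/year (365.25 × 86400) = 6.98 years.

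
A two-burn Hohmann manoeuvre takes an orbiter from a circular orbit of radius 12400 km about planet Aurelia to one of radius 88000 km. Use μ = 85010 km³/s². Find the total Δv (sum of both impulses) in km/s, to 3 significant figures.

Δv = 1.34 km/s

Semi-major axis of the transfer orbit: a_t = (12400 + 88000)/2 = 50200 km.
At r₁ the circular-orbit speed is v₁ = √(μ/r₁) = 2.6183 km/s.
On the transfer ellipse at r₁, v² = μ(2/r − 1/a) gives v_p = √[μ(2/r₁ − 1/a_t)] = 3.4667 km/s.
First burn Δv₁ = |v_p − v₁| = 0.8484 km/s.
At r₂, v₂ = √(μ/r₂) = 0.9829 km/s.
Transfer-orbit speed at r₂: v_a = √[μ(2/r₂ − 1/a_t)] = 0.4885 km/s.
Second burn Δv₂ = |v₂ − v_a| = 0.4944 km/s.
Δv = Δv₁ + Δv₂ = 0.8484 + 0.4944 = 1.343 km/s.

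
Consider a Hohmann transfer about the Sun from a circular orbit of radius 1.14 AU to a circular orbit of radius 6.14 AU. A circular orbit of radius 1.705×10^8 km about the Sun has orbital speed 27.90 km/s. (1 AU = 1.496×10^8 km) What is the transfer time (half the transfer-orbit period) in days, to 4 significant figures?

From the circular-orbit relation v² = μ/r at r = 1.705×10^8 km: μ = v²r = (27.90)² × 1.705×10^8 = 1.32719×10^11 km³/s².
In km: r₁ = 1.14 × 1.496×10^8 = 1.70544×10^8 km; r₂ = 6.14 × 1.496×10^8 = 9.18544×10^8 km.
Semi-major axis of the transfer orbit: a_t = (1.70544×10^8 + 9.18544×10^8)/2 = 5.44544×10^8 km.
Transfer time t = π√(a_t³/μ) = π√((5.44544×10^8)³ / 1.32719×10^11) = 1.0958×10^8 s.
Converting: 1.0958×10^8 s ÷ 86400 s/day = 1268 days.

t = 1268 days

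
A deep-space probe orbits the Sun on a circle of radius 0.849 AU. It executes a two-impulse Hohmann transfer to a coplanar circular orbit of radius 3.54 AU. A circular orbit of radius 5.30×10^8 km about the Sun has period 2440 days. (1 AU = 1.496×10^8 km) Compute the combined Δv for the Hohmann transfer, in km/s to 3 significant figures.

From Kepler's third law T² = 4π²r³/μ at r = 5.30×10^8 km, T = 2440 days = 2440 × 86400 s = 2.10816×10^8 s: μ = 4π²r³/T² = 1.32245×10^11 km³/s².
In km: r₁ = 0.849 × 1.496×10^8 = 1.270104×10^8 km; r₂ = 3.54 × 1.496×10^8 = 5.29584×10^8 km.
The Hohmann ellipse has a_t = (r₁ + r₂)/2 = 3.282972×10^8 km.
At r₁ the circular-orbit speed is v₁ = √(μ/r₁) = 32.268 km/s.
On the transfer ellipse at r₁, v² = μ(2/r − 1/a) gives v_p = √[μ(2/r₁ − 1/a_t)] = 40.983 km/s.
First burn Δv₁ = |v_p − v₁| = 8.715 km/s.
Circular speed at r₂: v₂ = √(μ/r₂) = 15.802 km/s.
Transfer-orbit speed at r₂: v_a = √[μ(2/r₂ − 1/a_t)] = 9.8290 km/s.
Second burn Δv₂ = |v₂ − v_a| = 5.973 km/s.
Δv = Δv₁ + Δv₂ = 8.715 + 5.973 = 14.69 km/s.

Δv = 14.7 km/s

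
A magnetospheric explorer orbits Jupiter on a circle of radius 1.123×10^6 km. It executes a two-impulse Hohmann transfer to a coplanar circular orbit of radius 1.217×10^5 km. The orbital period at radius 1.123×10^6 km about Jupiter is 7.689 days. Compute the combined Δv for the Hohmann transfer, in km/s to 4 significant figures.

From Kepler's third law T² = 4π²r³/μ at r = 1.123×10^6 km, T = 7.689 days = 7.689 × 86400 s = 6.643296×10^5 s: μ = 4π²r³/T² = 1.26687×10^8 km³/s².
The Hohmann ellipse has a_t = (r₁ + r₂)/2 = 6.2235×10^5 km.
At r₁ the circular-orbit speed is v₁ = √(μ/r₁) = 10.621 km/s.
On the transfer ellipse at r₁, vis-viva gives v_a = √[μ(2/r₁ − 1/a_t)] = 4.6968 km/s.
First burn Δv₁ = |v_a − v₁| = 5.924 km/s.
At r₂, v₂ = √(μ/r₂) = 32.26 km/s.
Transfer-orbit speed at r₂: v_p = √[μ(2/r₂ − 1/a_t)] = 43.34 km/s.
Second burn Δv₂ = |v₂ − v_p| = 11.08 km/s.
Δv = Δv₁ + Δv₂ = 5.924 + 11.08 = 17.00 km/s.

Δv = 17.00 km/s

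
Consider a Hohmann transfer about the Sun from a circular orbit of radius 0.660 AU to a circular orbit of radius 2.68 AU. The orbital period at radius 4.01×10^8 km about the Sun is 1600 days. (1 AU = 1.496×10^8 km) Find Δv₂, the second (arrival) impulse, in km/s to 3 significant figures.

From Kepler's third law T² = 4π²r³/μ at r = 4.01×10^8 km, T = 1600 days = 1600 × 86400 s = 1.3824×10^8 s: μ = 4π²r³/T² = 1.33206×10^11 km³/s².
In km: r₁ = 0.660 × 1.496×10^8 = 9.8736×10^7 km; r₂ = 2.68 × 1.496×10^8 = 4.00928×10^8 km.
Semi-major axis of the transfer orbit: a_t = (9.8736×10^7 + 4.00928×10^8)/2 = 2.49832×10^8 km.
On the circular orbit at r = 4.00928×10^8 km, v_c = √(μ/r) = 18.228 km/s.
Vis-viva on the transfer ellipse at r = 4.00928×10^8 km gives v_t = √[μ(2/r − 1/a_t)] = 11.459 km/s.
Δv₂ = |v_t − v_c| = |11.459 − 18.228| = 6.769 km/s.

Δv₂ = 6.77 km/s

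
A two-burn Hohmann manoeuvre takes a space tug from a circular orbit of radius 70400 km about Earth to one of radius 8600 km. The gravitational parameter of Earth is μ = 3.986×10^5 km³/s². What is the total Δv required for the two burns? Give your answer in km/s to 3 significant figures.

Δv = 3.55 km/s

Transfer-ellipse semi-major axis a_t = (r₁ + r₂)/2 = (70400 + 8600)/2 = 39500 km.
Circular speed at r₁: v₁ = √(μ/r₁) = √(3.986×10^5/70400) = 2.379 km/s.
On the transfer ellipse at r₁, v² = μ(2/r − 1/a) gives v_a = √[μ(2/r₁ − 1/a_t)] = 1.110 km/s.
First burn Δv₁ = |v_a − v₁| = 1.269 km/s.
Circular speed at r₂: v₂ = √(μ/r₂) = 6.808 km/s.
Transfer-orbit speed at r₂: v_p = √[μ(2/r₂ − 1/a_t)] = 9.089 km/s.
Second burn Δv₂ = |v₂ − v_p| = 2.281 km/s.
Total Δv = Δv₁ + Δv₂ = 3.550 km/s.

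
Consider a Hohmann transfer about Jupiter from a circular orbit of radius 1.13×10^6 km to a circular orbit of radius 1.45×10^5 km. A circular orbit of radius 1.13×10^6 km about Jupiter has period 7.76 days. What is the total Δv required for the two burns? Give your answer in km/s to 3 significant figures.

From Kepler's third law T² = 4π²r³/μ at r = 1.13×10^6 km, T = 7.76 days = 7.76 × 86400 s = 6.70464×10^5 s: μ = 4π²r³/T² = 1.26720×10^8 km³/s².
Transfer-ellipse semi-major axis a_t = (r₁ + r₂)/2 = (1.130×10^6 + 1.450×10^5)/2 = 6.375×10^5 km.
At r₁ the circular-orbit speed is v₁ = √(μ/r₁) = 10.5897 km/s.
Transfer-orbit speed at r₁ (vis-viva equation): v_a = √[μ(2/r₁ − 1/a_t)] = 5.05041 km/s.
First burn Δv₁ = |v_a − v₁| = 5.5393 km/s.
At r₂, v₂ = √(μ/r₂) = 29.5623 km/s.
Transfer-orbit speed at r₂: v_p = √[μ(2/r₂ − 1/a_t)] = 39.3584 km/s.
Second burn Δv₂ = |v₂ − v_p| = 9.7961 km/s.
Total Δv = Δv₁ + Δv₂ = 15.34 km/s.

Δv = 15.3 km/s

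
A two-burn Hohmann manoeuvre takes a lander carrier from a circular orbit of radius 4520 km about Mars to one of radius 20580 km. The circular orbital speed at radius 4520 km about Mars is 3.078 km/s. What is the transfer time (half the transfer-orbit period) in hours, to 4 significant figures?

t = 5.929 hours

From the circular-orbit relation v² = μ/r at r = 4520 km: μ = v²r = (3.078)² × 4520 = 42822.9 km³/s².
Transfer-ellipse semi-major axis a_t = (r₁ + r₂)/2 = (4520 + 20580)/2 = 12550 km.
Half the transfer-orbit period gives t = π√(a_t³/μ) = 21344 s.
Converting: 21344 s ÷ 3600 s/hour = 5.929 hours.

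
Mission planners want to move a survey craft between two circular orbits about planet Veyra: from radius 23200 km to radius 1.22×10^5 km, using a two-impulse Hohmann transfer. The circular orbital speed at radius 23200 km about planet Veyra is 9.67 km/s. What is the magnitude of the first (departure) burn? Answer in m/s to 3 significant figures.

Δv₁ = 2870 m/s

From the circular-orbit relation v² = μ/r at r = 23200 km: μ = v²r = (9.67)² × 23200 = 2.16941×10^6 km³/s².
Semi-major axis of the transfer orbit: a_t = (23200 + 1.220×10^5)/2 = 72600 km.
On the circular orbit at r = 23200 km, v_c = √(μ/r) = 9.6700 km/s.
Transfer-orbit speed at the same r (vis-viva, a = a_t): v_t = √[μ(2/r − 1/a_t)] = 12.535 km/s.
Δv₁ = |v_t − v_c| = |12.535 − 9.6700| = 2.865 km/s.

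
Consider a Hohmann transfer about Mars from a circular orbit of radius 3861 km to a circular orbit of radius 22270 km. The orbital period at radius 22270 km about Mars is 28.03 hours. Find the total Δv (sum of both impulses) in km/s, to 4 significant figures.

Δv = 1.650 km/s

From Kepler's third law T² = 4π²r³/μ at r = 22270 km, T = 28.03 hours = 28.03 × 3600 s = 1.00908×10^5 s: μ = 4π²r³/T² = 42822.2 km³/s².
Transfer-ellipse semi-major axis a_t = (r₁ + r₂)/2 = (3861 + 22270)/2 = 13065.5 km.
At r₁ the circular-orbit speed is v₁ = √(μ/r₁) = 3.3303 km/s.
Transfer-orbit speed at r₁ (v² = μ(2/r − 1/a)): v_p = √[μ(2/r₁ − 1/a_t)] = 4.3479 km/s.
First burn Δv₁ = |v_p − v₁| = 1.0176 km/s.
Circular speed at r₂: v₂ = √(μ/r₂) = 1.3866744 km/s.
Transfer-orbit speed at r₂: v_a = √[μ(2/r₂ − 1/a_t)] = 0.75380909 km/s.
Second burn Δv₂ = |v₂ − v_a| = 0.63287 km/s.
Δv = Δv₁ + Δv₂ = 1.0176 + 0.63287 = 1.650 km/s.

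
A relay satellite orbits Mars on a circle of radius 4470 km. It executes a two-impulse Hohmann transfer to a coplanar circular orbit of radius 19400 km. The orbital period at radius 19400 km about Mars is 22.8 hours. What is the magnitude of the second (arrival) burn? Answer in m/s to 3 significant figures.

Δv₂ = 576 m/s

From Kepler's third law T² = 4π²r³/μ at r = 19400 km, T = 22.8 hours = 22.8 × 3600 s = 82080 s: μ = 4π²r³/T² = 42784.9 km³/s².
Semi-major axis of the transfer orbit: a_t = (4470 + 19400)/2 = 11935 km.
Circular speed at r = 19400 km: v_c = √(μ/r) = 1.485 km/s.
Vis-viva on the transfer ellipse at r = 19400 km gives v_t = √[μ(2/r − 1/a_t)] = 0.9088 km/s.
Δv₂ = |v_t − v_c| = |0.9088 − 1.485| = 0.5762 km/s.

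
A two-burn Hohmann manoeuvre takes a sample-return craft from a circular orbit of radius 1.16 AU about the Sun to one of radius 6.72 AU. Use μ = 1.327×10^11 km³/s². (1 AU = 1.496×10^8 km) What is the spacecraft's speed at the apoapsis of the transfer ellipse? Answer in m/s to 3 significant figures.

In km: r₁ = 1.16 × 1.496×10^8 = 1.73536×10^8 km; r₂ = 6.72 × 1.496×10^8 = 1.005312×10^9 km.
Semi-major axis of the transfer orbit: a_t = (1.73536×10^8 + 1.005312×10^9)/2 = 5.89424×10^8 km.
At apoapsis, r = 1.005312×10^9 km.
From the vis-viva equation, v = √[μ(2/r − 1/a_t)] = 6.234 km/s.

v = 6230 m/s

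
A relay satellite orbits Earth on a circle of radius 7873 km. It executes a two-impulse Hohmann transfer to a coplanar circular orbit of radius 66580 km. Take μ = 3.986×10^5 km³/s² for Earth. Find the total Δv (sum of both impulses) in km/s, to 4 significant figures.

Semi-major axis of the transfer orbit: a_t = (7873 + 66580)/2 = 37226.5 km.
At r₁ the circular-orbit speed is v₁ = √(μ/r₁) = 7.1154 km/s.
Transfer-orbit speed at r₁ (vis-viva equation): v_p = √[μ(2/r₁ − 1/a_t)] = 9.5158 km/s.
First burn Δv₁ = |v_p − v₁| = 2.400 km/s.
At r₂, v₂ = √(μ/r₂) = 2.447 km/s.
Transfer-orbit speed at r₂: v_a = √[μ(2/r₂ − 1/a_t)] = 1.125 km/s.
Second burn Δv₂ = |v₂ − v_a| = 1.322 km/s.
Total Δv = Δv₁ + Δv₂ = 3.722 km/s.

Δv = 3.722 km/s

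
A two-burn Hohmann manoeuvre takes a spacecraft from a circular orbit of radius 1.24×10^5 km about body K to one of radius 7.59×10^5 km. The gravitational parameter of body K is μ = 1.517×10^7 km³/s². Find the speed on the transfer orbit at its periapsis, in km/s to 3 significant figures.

v = 14.5 km/s

The Hohmann ellipse has a_t = (r₁ + r₂)/2 = 4.415×10^5 km.
At periapsis, r = 1.240×10^5 km.
Applying v² = μ(2/r − 1/a_t): v = 14.50 km/s.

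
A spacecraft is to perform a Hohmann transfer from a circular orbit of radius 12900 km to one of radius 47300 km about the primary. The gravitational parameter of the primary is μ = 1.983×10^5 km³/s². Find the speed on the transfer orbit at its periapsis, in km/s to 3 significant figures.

v = 4.91 km/s

Semi-major axis of the transfer orbit: a_t = (12900 + 47300)/2 = 30100 km.
The periapsis of the transfer ellipse is at r = 12900 km.
Vis-viva: v = √[μ(2/r − 1/a_t)] = √[1.983×10^5 × (2/12900 − 1/30100)] = 4.915 km/s.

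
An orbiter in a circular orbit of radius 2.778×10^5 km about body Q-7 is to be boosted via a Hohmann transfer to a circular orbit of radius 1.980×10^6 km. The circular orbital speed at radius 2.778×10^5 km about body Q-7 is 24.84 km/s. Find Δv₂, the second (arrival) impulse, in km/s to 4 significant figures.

From the circular-orbit relation v² = μ/r at r = 2.778×10^5 km: μ = v²r = (24.84)² × 2.778×10^5 = 1.71410×10^8 km³/s².
Semi-major axis of the transfer orbit: a_t = (2.778×10^5 + 1.980×10^6)/2 = 1.1289×10^6 km.
On the circular orbit at r = 1.980×10^6 km, v_c = √(μ/r) = 9.3043 km/s.
Transfer-orbit speed at the same r (vis-viva, a = a_t): v_t = √[μ(2/r − 1/a_t)] = 4.6156 km/s.
Δv₂ = |v_t − v_c| = |4.6156 − 9.3043| = 4.689 km/s.

Δv₂ = 4.689 km/s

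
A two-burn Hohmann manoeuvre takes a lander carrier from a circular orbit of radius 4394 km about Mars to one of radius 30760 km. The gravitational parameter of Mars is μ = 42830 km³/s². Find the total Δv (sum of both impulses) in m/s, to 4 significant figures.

The Hohmann ellipse has a_t = (r₁ + r₂)/2 = 17577 km.
Circular speed at r₁: v₁ = √(μ/r₁) = √(42830/4394) = 3.122 km/s.
On the transfer ellipse at r₁, v² = μ(2/r − 1/a) gives v_p = √[μ(2/r₁ − 1/a_t)] = 4.130 km/s.
First burn Δv₁ = |v_p − v₁| = 1.008 km/s.
At r₂, v₂ = √(μ/r₂) = 1.180 km/s.
Transfer-orbit speed at r₂: v_a = √[μ(2/r₂ − 1/a_t)] = 0.5900 km/s.
Second burn Δv₂ = |v₂ − v_a| = 0.5900 km/s.
Total Δv = Δv₁ + Δv₂ = 1.598 km/s.

Δv = 1598 m/s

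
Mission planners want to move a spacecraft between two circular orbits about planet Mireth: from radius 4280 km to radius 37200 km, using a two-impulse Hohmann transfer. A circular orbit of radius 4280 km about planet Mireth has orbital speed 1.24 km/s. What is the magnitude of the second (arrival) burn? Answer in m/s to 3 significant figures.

From the circular-orbit relation v² = μ/r at r = 4280 km: μ = v²r = (1.24)² × 4280 = 6580.93 km³/s².
Transfer-ellipse semi-major axis a_t = (r₁ + r₂)/2 = (4280 + 37200)/2 = 20740 km.
Circular speed at r = 37200 km: v_c = √(μ/r) = 0.4206 km/s.
Vis-viva on the transfer ellipse at r = 37200 km gives v_t = √[μ(2/r − 1/a_t)] = 0.1911 km/s.
Δv₂ = |v_t − v_c| = |0.1911 − 0.4206| = 0.2295 km/s.

Δv₂ = 230 m/s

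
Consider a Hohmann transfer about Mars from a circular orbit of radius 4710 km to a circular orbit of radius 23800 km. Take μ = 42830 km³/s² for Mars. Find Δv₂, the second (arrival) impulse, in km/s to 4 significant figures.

Transfer-ellipse semi-major axis a_t = (r₁ + r₂)/2 = (4710 + 23800)/2 = 14255 km.
On the circular orbit at r = 23800 km, v_c = √(μ/r) = 1.3415 km/s.
Vis-viva on the transfer ellipse at r = 23800 km gives v_t = √[μ(2/r − 1/a_t)] = 0.77110 km/s.
Δv₂ = |v_t − v_c| = |0.77110 − 1.3415| = 0.5704 km/s.

Δv₂ = 0.5704 km/s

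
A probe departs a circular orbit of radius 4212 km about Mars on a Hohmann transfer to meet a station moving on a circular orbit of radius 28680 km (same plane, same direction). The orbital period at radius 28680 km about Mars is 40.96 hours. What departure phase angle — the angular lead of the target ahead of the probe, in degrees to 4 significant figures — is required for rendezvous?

φ = 101.8°

From Kepler's third law T² = 4π²r³/μ at r = 28680 km, T = 40.96 hours = 40.96 × 3600 s = 1.47456×10^5 s: μ = 4π²r³/T² = 42832.4 km³/s².
Semi-major axis of the transfer orbit: a_t = (4212 + 28680)/2 = 16446 km.
The half-period of the transfer ellipse is t = π√(a_t³/μ) = 32015 s.
The target's mean motion on its circular orbit is ω₂ = √(μ/r₂³) = 4.2611×10^-5 rad/s.
Angle swept by the target during transfer: ω₂·t = 1.3642 rad = 78.16°.
Arrival is 180° from departure on the ellipse, so φ = 180° − 78.16° = 101.8°.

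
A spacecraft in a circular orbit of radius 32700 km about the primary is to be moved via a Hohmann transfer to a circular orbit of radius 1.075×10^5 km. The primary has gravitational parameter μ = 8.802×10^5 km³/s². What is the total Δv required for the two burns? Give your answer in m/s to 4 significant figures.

Δv = 2144 m/s

Semi-major axis of the transfer orbit: a_t = (32700 + 1.075×10^5)/2 = 70100 km.
Circular speed at r₁: v₁ = √(μ/r₁) = √(8.802×10^5/32700) = 5.188 km/s.
Transfer-orbit speed at r₁ (v² = μ(2/r − 1/a)): v_p = √[μ(2/r₁ − 1/a_t)] = 6.425 km/s.
First burn Δv₁ = |v_p − v₁| = 1.237 km/s.
At r₂, v₂ = √(μ/r₂) = 2.86145 km/s.
Transfer-orbit speed at r₂: v_a = √[μ(2/r₂ − 1/a_t)] = 1.95435 km/s.
Second burn Δv₂ = |v₂ − v_a| = 0.9071 km/s.
Δv = Δv₁ + Δv₂ = 1.237 + 0.9071 = 2.144 km/s.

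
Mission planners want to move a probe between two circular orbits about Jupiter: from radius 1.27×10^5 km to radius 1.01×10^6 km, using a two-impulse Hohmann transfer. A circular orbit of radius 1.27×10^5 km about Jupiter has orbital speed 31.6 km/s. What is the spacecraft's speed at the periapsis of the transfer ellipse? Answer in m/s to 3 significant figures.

v = 42100 m/s

From the circular-orbit relation v² = μ/r at r = 1.27×10^5 km: μ = v²r = (31.6)² × 1.27×10^5 = 1.26817×10^8 km³/s².
Transfer-ellipse semi-major axis a_t = (r₁ + r₂)/2 = (1.270×10^5 + 1.010×10^6)/2 = 5.685×10^5 km.
The periapsis of the transfer ellipse is at r = 1.270×10^5 km.
Vis-viva: v = √[μ(2/r − 1/a_t)] = √[1.26817×10^8 × (2/1.270×10^5 − 1/5.685×10^5)] = 42.12 km/s.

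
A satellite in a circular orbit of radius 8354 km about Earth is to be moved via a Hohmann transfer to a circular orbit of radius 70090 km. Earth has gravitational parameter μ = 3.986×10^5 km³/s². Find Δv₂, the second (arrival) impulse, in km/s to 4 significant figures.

Δv₂ = 1.284 km/s

The Hohmann ellipse has a_t = (r₁ + r₂)/2 = 39222 km.
Circular speed at r = 70090 km: v_c = √(μ/r) = 2.385 km/s.
Transfer-orbit speed at the same r (vis-viva, a = a_t): v_t = √[μ(2/r − 1/a_t)] = 1.101 km/s.
Δv₂ = |v_t − v_c| = |1.101 − 2.385| = 1.284 km/s.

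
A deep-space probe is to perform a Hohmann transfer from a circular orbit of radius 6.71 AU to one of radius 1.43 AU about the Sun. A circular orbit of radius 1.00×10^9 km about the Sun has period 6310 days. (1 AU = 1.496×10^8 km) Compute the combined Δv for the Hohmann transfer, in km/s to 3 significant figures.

Δv = 11.8 km/s

From Kepler's third law T² = 4π²r³/μ at r = 1.00×10^9 km, T = 6310 days = 6310 × 86400 s = 5.45184×10^8 s: μ = 4π²r³/T² = 1.32823×10^11 km³/s².
In km: r₁ = 6.71 × 1.496×10^8 = 1.003816×10^9 km; r₂ = 1.43 × 1.496×10^8 = 2.13928×10^8 km.
The Hohmann ellipse has a_t = (r₁ + r₂)/2 = 6.08872×10^8 km.
At r₁ the circular-orbit speed is v₁ = √(μ/r₁) = 11.503 km/s.
Transfer-orbit speed at r₁ (vis-viva equation): v_a = √[μ(2/r₁ − 1/a_t)] = 6.8184 km/s.
First burn Δv₁ = |v_a − v₁| = 4.685 km/s.
At r₂, v₂ = √(μ/r₂) = 24.91741 km/s.
Transfer-orbit speed at r₂: v_p = √[μ(2/r₂ − 1/a_t)] = 31.99389 km/s.
Second burn Δv₂ = |v₂ − v_p| = 7.076 km/s.
Total Δv = Δv₁ + Δv₂ = 11.76 km/s.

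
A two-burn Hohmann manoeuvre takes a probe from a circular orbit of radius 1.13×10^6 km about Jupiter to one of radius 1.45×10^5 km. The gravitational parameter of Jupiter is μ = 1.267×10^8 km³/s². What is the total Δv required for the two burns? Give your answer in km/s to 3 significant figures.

Semi-major axis of the transfer orbit: a_t = (1.130×10^6 + 1.450×10^5)/2 = 6.375×10^5 km.
Circular speed at r₁: v₁ = √(μ/r₁) = √(1.267×10^8/1.130×10^6) = 10.589 km/s.
On the transfer ellipse at r₁, vis-viva gives v_a = √[μ(2/r₁ − 1/a_t)] = 5.0500 km/s.
First burn Δv₁ = |v_a − v₁| = 5.539 km/s.
At r₂, v₂ = √(μ/r₂) = 29.560 km/s.
Transfer-orbit speed at r₂: v_p = √[μ(2/r₂ − 1/a_t)] = 39.355 km/s.
Second burn Δv₂ = |v₂ − v_p| = 9.795 km/s.
Total Δv = Δv₁ + Δv₂ = 15.33 km/s.

Δv = 15.3 km/s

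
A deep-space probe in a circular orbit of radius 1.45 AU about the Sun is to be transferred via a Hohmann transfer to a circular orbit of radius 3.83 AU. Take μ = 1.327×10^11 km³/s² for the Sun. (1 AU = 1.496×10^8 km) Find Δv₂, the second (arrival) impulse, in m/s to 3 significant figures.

Δv₂ = 3940 m/s

In km: r₁ = 1.45 × 1.496×10^8 = 2.1692×10^8 km; r₂ = 3.83 × 1.496×10^8 = 5.72968×10^8 km.
Semi-major axis of the transfer orbit: a_t = (2.1692×10^8 + 5.72968×10^8)/2 = 3.94944×10^8 km.
Circular speed at r = 5.72968×10^8 km: v_c = √(μ/r) = 15.22 km/s.
Vis-viva on the transfer ellipse at r = 5.72968×10^8 km gives v_t = √[μ(2/r − 1/a_t)] = 11.28 km/s.
Δv₂ = |v_t − v_c| = |11.28 − 15.22| = 3.940 km/s.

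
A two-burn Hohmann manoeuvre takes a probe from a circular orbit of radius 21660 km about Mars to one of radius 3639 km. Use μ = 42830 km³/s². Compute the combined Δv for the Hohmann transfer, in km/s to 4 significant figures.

Δv = 1.711 km/s

Transfer-ellipse semi-major axis a_t = (r₁ + r₂)/2 = (21660 + 3639)/2 = 12649.5 km.
At r₁ the circular-orbit speed is v₁ = √(μ/r₁) = 1.4062 km/s.
Transfer-orbit speed at r₁ (v² = μ(2/r − 1/a)): v_a = √[μ(2/r₁ − 1/a_t)] = 0.75422 km/s.
First burn Δv₁ = |v_a − v₁| = 0.6520 km/s.
At r₂, v₂ = √(μ/r₂) = 3.4307 km/s.
Transfer-orbit speed at r₂: v_p = √[μ(2/r₂ − 1/a_t)] = 4.4893 km/s.
Second burn Δv₂ = |v₂ − v_p| = 1.059 km/s.
Δv = Δv₁ + Δv₂ = 0.6520 + 1.059 = 1.711 km/s.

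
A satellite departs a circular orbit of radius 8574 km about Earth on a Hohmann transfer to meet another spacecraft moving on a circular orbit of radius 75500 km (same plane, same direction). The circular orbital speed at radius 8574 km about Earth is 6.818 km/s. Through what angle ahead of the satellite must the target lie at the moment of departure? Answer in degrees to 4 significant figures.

φ = 105.2°

From the circular-orbit relation v² = μ/r at r = 8574 km: μ = v²r = (6.818)² × 8574 = 3.98563×10^5 km³/s².
The Hohmann ellipse has a_t = (r₁ + r₂)/2 = 42037 km.
Transfer time t = π√(a_t³/μ) = 42889 s.
Target angular speed ω₂ = √(μ/r₂³) = 3.0432×10^-5 rad/s.
Angle swept by the target during transfer: ω₂·t = 1.3052 rad = 74.78°.
The satellite traverses 180° on the transfer ellipse, so the target must lead by 180° − 74.78° = 105.2°.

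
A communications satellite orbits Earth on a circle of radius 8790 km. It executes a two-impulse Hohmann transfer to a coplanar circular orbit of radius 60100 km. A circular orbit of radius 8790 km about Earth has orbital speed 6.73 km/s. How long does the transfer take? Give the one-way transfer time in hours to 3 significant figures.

From the circular-orbit relation v² = μ/r at r = 8790 km: μ = v²r = (6.73)² × 8790 = 3.98125×10^5 km³/s².
Transfer-ellipse semi-major axis a_t = (r₁ + r₂)/2 = (8790 + 60100)/2 = 34445 km.
Transfer time t = π√(a_t³/μ) = π√((34445)³ / 3.98125×10^5) = 31830 s.
Converting: 31830 s ÷ 3600 s/hour = 8.84 hours.

t = 8.84 hours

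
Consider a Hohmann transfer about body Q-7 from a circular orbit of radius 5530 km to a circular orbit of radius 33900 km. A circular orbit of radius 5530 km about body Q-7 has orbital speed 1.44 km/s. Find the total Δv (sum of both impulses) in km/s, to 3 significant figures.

Δv = 0.722 km/s

From the circular-orbit relation v² = μ/r at r = 5530 km: μ = v²r = (1.44)² × 5530 = 11467.0 km³/s².
Semi-major axis of the transfer orbit: a_t = (5530 + 33900)/2 = 19715 km.
Circular speed at r₁: v₁ = √(μ/r₁) = √(11467.0/5530) = 1.44000 km/s.
Transfer-orbit speed at r₁ (vis-viva): v_p = √[μ(2/r₁ − 1/a_t)] = 1.88827 km/s.
First burn Δv₁ = |v_p − v₁| = 0.44827 km/s.
At r₂, v₂ = √(μ/r₂) = 0.58160 km/s.
Transfer-orbit speed at r₂: v_a = √[μ(2/r₂ − 1/a_t)] = 0.30803 km/s.
Second burn Δv₂ = |v₂ − v_a| = 0.27357 km/s.
Δv = Δv₁ + Δv₂ = 0.44827 + 0.27357 = 0.7218 km/s.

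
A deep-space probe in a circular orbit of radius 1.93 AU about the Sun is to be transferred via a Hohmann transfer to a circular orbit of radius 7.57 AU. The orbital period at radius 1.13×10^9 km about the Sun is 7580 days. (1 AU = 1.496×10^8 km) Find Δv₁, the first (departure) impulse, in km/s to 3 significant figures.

Δv₁ = 5.63 km/s

From Kepler's third law T² = 4π²r³/μ at r = 1.13×10^9 km, T = 7580 days = 7580 × 86400 s = 6.54912×10^8 s: μ = 4π²r³/T² = 1.32810×10^11 km³/s².
In km: r₁ = 1.93 × 1.496×10^8 = 2.88728×10^8 km; r₂ = 7.57 × 1.496×10^8 = 1.132472×10^9 km.
Transfer-ellipse semi-major axis a_t = (r₁ + r₂)/2 = (2.88728×10^8 + 1.132472×10^9)/2 = 7.106×10^8 km.
Circular speed at r = 2.88728×10^8 km: v_c = √(μ/r) = 21.447 km/s.
Vis-viva on the transfer ellipse at r = 2.88728×10^8 km gives v_t = √[μ(2/r − 1/a_t)] = 27.075 km/s.
Δv₁ = |v_t − v_c| = |27.075 − 21.447| = 5.628 km/s.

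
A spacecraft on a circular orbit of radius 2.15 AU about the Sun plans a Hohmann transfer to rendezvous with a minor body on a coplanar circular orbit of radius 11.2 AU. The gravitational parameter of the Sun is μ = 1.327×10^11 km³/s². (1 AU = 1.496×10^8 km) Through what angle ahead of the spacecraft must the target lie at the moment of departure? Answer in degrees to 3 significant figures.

φ = 97.2°

In km: r₁ = 2.15 × 1.496×10^8 = 3.2164×10^8 km; r₂ = 11.2 × 1.496×10^8 = 1.67552×10^9 km.
Semi-major axis of the transfer orbit: a_t = (3.2164×10^8 + 1.67552×10^9)/2 = 9.9858×10^8 km.
The half-period of the transfer ellipse is t = π√(a_t³/μ) = 2.7214×10^8 s.
The target's mean motion on its circular orbit is ω₂ = √(μ/r₂³) = 5.3114×10^-9 rad/s.
Angle swept by the target during transfer: ω₂·t = 1.4454 rad = 82.82°.
The spacecraft traverses 180° on the transfer ellipse, so the target must lead by 180° − 82.82° = 97.2°.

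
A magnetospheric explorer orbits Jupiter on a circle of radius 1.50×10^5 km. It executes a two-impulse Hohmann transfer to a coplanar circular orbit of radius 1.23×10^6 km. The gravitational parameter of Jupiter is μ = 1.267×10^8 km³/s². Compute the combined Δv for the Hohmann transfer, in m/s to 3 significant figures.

The Hohmann ellipse has a_t = (r₁ + r₂)/2 = 6.900×10^5 km.
Circular speed at r₁: v₁ = √(μ/r₁) = √(1.267×10^8/1.500×10^5) = 29.06 km/s.
Transfer-orbit speed at r₁ (vis-viva equation): v_p = √[μ(2/r₁ − 1/a_t)] = 38.80 km/s.
First burn Δv₁ = |v_p − v₁| = 9.740 km/s.
At r₂, v₂ = √(μ/r₂) = 10.149 km/s.
Transfer-orbit speed at r₂: v_a = √[μ(2/r₂ − 1/a_t)] = 4.7321 km/s.
Second burn Δv₂ = |v₂ − v_a| = 5.417 km/s.
Total Δv = Δv₁ + Δv₂ = 15.16 km/s.

Δv = 15200 m/s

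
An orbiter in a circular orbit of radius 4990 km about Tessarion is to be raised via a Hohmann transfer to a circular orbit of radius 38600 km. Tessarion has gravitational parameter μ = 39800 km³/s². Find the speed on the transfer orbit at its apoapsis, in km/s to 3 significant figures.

v = 0.486 km/s

Transfer-ellipse semi-major axis a_t = (r₁ + r₂)/2 = (4990 + 38600)/2 = 21795 km.
The apoapsis of the transfer ellipse is at r = 38600 km.
From the vis-viva equation, v = √[μ(2/r − 1/a_t)] = 0.4859 km/s.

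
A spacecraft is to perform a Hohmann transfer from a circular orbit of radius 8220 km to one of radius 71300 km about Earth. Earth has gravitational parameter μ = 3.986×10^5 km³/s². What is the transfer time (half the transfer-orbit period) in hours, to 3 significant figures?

Transfer-ellipse semi-major axis a_t = (r₁ + r₂)/2 = (8220 + 71300)/2 = 39760 km.
Half the transfer-orbit period gives t = π√(a_t³/μ) = 39450 s.
Converting: 39450 s ÷ 3600 s/hour = 11.0 hours.

t = 11.0 hours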